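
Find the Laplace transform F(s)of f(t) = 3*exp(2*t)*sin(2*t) 6/((s - 2)^2 + 4)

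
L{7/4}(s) 7/(4*s)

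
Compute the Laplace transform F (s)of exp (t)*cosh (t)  (s - 1)/ (s*(s - 2))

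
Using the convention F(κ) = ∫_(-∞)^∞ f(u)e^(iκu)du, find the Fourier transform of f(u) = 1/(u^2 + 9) pi*exp(-3*Abs(κ))/3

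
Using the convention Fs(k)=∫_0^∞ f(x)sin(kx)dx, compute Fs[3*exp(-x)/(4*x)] 3*atan(k)/4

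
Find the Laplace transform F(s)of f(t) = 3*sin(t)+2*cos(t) 2*s/(s^2+1)+3/(s^2+1)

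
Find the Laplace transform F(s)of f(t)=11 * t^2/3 22/(3 * s^3)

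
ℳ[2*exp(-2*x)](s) 2^(1 - s)*gamma(s)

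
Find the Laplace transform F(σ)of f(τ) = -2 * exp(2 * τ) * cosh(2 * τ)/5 2 * (2 - σ)/(5 * σ * (σ - 4))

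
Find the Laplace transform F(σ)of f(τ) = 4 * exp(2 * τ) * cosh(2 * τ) 4 * (σ - 2)/(σ * (σ - 4))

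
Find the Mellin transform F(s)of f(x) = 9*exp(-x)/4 9*gamma(s)/4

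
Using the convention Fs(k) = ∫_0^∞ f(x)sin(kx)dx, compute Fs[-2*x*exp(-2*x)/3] -8*k/(3*(k^2+4)^2)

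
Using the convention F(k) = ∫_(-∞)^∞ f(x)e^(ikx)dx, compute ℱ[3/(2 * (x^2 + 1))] 3 * pi * exp(-Abs(k))/2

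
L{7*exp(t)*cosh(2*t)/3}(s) 7*(s - 1)/(3*((s - 1)^2 - 4))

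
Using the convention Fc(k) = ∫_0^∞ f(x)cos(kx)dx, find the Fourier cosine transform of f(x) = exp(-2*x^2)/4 sqrt(2)*sqrt(pi)*exp(-k^2/8)/16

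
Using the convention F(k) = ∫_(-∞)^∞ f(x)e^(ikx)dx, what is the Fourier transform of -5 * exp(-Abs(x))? -10/(k^2 + 1)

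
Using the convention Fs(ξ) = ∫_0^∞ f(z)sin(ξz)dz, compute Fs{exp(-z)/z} atan(ξ)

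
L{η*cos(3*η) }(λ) (λ^2 - 9) /(λ^2 + 9) ^2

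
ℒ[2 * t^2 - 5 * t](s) 4/s^3 - 5/s^2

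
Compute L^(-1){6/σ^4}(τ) τ^3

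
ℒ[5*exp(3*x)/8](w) 5/(8*(w - 3))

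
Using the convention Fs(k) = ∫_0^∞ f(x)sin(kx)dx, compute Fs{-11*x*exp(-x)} -22*k/(k^2 + 1)^2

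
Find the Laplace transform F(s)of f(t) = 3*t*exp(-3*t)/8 3/(8*(s + 3)^2)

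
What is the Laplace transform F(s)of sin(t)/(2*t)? atan(1/s)/2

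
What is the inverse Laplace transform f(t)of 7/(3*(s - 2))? 7*exp(2*t)/3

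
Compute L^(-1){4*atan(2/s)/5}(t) 4*sin(2*t)/(5*t)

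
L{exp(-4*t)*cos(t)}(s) (s + 4)/((s + 4)^2 + 1)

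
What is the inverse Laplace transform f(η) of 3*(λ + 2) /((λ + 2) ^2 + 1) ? 3*exp(-2*η)*cos(η) 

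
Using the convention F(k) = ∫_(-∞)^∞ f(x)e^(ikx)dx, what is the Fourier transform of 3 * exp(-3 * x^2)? sqrt(3) * sqrt(pi) * exp(-k^2/12)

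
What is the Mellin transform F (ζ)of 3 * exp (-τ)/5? 3 * gamma (ζ)/5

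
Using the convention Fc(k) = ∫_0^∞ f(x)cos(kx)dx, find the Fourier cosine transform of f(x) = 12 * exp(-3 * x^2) 2 * sqrt(3) * sqrt(pi) * exp(-k^2/12)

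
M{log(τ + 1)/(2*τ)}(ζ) -pi*csc(pi*ζ)/(2*ζ - 2)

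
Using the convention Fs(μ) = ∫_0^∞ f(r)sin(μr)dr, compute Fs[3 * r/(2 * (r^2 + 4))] 3 * pi * exp(-2 * μ)/4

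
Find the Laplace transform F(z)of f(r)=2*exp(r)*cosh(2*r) 2*(z - 1)/((z - 1)^2 - 4)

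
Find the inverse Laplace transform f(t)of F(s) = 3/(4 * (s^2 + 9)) sin(3 * t)/4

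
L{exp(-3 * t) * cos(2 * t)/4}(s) (s + 3)/(4 * ((s + 3)^2 + 4))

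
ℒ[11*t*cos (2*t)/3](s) 11*(s^2 - 4)/ (3*(s^2 + 4)^2)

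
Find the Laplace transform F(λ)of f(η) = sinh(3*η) 3/(λ^2-9)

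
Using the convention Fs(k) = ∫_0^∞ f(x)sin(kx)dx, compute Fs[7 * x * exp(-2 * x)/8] 7 * k/(2 * (k^2 + 4)^2)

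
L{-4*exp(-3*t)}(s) -4/(s + 3)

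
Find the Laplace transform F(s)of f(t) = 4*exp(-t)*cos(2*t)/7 4*(s + 1)/(7*((s + 1)^2 + 4))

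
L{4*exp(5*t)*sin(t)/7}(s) 4/(7*((s - 5)^2 + 1))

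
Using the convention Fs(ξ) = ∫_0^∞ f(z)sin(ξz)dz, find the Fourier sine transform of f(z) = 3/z 3*pi/2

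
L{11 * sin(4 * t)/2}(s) 22/(s^2+16)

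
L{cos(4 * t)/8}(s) s/(8 * (s^2 + 16))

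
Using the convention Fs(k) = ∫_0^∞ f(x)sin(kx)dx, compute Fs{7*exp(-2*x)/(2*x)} 7*atan(k/2)/2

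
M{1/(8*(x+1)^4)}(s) gamma(s)*gamma(4 - s)/48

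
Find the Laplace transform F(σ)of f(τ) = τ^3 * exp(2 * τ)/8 3/(4 * (σ - 2)^4)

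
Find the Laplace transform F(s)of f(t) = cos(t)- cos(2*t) s/(s^2 + 1)- s/(s^2 + 4)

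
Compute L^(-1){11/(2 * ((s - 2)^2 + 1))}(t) 11 * exp(2 * t) * sin(t)/2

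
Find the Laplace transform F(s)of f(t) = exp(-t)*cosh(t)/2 (s + 1)/(2*s*(s + 2))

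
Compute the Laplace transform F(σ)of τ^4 24/σ^5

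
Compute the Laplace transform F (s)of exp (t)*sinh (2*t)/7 2/ (7*( (s - 1)^2 - 4))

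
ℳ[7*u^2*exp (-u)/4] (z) 7*gamma (z + 2)/4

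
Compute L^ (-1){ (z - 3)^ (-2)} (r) r*exp (3*r)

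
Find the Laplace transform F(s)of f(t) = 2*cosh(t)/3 2*s/(3*(s^2 - 1))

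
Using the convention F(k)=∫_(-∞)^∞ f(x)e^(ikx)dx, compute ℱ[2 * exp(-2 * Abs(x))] 8/(k^2+4)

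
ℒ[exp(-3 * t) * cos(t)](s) (s + 3) /((s + 3) ^2 + 1) 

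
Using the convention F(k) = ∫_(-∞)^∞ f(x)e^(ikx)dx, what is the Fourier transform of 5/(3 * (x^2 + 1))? 5 * pi * exp(-Abs(k))/3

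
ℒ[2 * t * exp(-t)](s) 2/(s + 1)^2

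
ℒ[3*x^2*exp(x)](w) 6/(w - 1)^3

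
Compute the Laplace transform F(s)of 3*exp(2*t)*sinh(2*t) 6/(s*(s - 4))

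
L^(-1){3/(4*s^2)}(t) 3*t/4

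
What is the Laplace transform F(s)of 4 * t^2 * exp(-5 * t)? 8/(s + 5)^3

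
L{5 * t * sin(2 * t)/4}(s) 5 * s/(s^2+4)^2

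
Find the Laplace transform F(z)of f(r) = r z^(-2)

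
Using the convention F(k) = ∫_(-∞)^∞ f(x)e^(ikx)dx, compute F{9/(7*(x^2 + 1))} 9*pi*exp(-Abs(k))/7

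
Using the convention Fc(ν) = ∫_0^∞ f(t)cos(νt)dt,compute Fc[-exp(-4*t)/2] -2/(ν^2 + 16)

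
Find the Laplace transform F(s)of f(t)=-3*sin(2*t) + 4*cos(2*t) 4*s/(s^2 + 4) - 6/(s^2 + 4)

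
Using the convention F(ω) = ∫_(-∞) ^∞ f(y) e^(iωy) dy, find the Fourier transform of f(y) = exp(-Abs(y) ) 2/(ω^2 + 1) 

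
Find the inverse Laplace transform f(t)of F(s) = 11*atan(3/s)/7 11*sin(3*t)/(7*t)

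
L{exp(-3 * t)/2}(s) 1/(2 * (s + 3))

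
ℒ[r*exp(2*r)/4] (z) 1/(4*(z - 2)^2)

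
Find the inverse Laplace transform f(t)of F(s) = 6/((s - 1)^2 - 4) 3*exp(t)*sinh(2*t)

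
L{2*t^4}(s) 48/s^5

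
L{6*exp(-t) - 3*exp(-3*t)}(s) 6/(s + 1) - 3/(s + 3)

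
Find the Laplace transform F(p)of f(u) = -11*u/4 -11/(4*p^2)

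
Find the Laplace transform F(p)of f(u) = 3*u 3/p^2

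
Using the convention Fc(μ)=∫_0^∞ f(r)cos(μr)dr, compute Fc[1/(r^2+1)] pi*exp(-μ)/2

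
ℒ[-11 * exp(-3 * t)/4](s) -11/(4 * s + 12)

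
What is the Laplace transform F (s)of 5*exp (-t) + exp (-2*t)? 1/ (s + 2) + 5/ (s + 1)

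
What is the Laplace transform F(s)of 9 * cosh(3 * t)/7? 9 * s/(7 * (s^2-9))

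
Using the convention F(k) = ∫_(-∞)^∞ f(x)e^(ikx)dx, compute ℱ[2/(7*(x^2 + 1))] 2*pi*exp(-Abs(k))/7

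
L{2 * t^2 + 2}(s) 4/s^3 + 2/s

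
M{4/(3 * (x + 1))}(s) 4 * pi * csc(pi * s)/3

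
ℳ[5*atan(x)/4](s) -5*pi*sec(pi*s/2)/(8*s)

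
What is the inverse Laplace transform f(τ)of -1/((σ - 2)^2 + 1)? -exp(2*τ)*sin(τ)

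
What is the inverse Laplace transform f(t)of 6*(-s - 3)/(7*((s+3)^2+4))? -6*exp(-3*t)*cos(2*t)/7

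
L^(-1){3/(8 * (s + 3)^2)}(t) 3 * t * exp(-3 * t)/8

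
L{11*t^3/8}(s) 33/(4*s^4)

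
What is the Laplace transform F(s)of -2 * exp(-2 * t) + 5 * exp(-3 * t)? 5/(s + 3) - 2/(s + 2)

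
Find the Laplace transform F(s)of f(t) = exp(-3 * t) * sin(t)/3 1/(3 * ((s + 3)^2 + 1))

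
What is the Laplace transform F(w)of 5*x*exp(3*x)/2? 5/(2*(w - 3)^2)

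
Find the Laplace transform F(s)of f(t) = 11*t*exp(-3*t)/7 11/(7*(s + 3)^2)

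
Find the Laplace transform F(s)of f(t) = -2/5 -2/(5*s)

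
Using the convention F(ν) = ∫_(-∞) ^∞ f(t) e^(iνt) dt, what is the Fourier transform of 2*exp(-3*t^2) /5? 2*sqrt(3)*sqrt(pi)*exp(-ν^2/12) /15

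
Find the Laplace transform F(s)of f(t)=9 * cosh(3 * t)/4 9 * s/(4 * (s^2-9))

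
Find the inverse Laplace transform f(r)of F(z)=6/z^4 r^3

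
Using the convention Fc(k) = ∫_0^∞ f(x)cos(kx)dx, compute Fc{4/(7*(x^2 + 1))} 2*pi*exp(-k)/7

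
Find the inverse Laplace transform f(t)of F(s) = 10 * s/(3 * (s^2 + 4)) 10 * cos(2 * t)/3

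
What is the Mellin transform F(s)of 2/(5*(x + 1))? 2*pi*csc(pi*s)/5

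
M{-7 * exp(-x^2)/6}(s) -7 * gamma(s/2)/12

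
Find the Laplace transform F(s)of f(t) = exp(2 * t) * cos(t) (s - 2)/((s - 2)^2+1)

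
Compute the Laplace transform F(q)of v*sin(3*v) 6*q/(q^2+9)^2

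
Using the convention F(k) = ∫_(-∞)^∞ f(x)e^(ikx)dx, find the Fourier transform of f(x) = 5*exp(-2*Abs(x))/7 20/(7*(k^2+4))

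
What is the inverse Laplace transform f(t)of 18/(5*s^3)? 9*t^2/5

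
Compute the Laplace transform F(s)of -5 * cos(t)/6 -5 * s/(6 * s^2 + 6)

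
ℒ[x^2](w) 2/w^3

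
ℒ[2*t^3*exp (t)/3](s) 4/ (s - 1)^4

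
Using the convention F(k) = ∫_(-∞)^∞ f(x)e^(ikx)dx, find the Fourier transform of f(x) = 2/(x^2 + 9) 2*pi*exp(-3*Abs(k))/3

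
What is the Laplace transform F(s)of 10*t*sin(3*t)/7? 60*s/(7*(s^2 + 9)^2)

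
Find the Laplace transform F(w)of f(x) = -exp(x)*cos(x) (1 - w)/((w - 1)^2 + 1)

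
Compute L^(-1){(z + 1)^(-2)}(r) r*exp(-r)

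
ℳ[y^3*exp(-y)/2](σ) gamma(σ + 3)/2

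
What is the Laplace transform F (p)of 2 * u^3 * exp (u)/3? 4/ (p - 1)^4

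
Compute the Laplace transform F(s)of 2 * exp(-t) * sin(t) 2/((s+1)^2+1)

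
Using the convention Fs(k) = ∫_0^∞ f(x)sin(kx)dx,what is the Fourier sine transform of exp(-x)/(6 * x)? atan(k)/6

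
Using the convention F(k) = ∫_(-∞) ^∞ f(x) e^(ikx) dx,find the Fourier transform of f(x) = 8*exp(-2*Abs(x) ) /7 32/(7*(k^2 + 4) ) 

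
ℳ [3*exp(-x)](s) 3*gamma(s)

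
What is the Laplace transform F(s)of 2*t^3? 12/s^4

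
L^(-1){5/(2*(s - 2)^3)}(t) 5*t^2*exp(2*t)/4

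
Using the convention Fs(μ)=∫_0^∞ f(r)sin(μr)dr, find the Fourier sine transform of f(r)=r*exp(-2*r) 4*μ/(μ^2 + 4)^2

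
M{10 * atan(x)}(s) -5 * pi * sec(pi * s/2)/s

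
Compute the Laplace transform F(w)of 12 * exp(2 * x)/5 12/(5 * (w - 2))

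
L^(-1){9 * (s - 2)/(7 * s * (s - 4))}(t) 9 * exp(2 * t) * cosh(2 * t)/7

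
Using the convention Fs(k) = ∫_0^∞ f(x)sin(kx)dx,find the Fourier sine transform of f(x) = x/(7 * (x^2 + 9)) pi * exp(-3 * k)/14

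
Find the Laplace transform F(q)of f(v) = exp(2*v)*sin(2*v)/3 2/(3*((q - 2)^2 + 4))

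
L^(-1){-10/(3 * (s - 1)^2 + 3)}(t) -10 * exp(t) * sin(t)/3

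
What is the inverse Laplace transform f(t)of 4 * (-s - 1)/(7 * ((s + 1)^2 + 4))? -4 * exp(-t) * cos(2 * t)/7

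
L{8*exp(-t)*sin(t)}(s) 8/((s + 1)^2 + 1)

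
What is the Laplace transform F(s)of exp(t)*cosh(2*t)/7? (s - 1)/(7*((s - 1)^2 - 4))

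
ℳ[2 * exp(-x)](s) 2 * gamma(s) 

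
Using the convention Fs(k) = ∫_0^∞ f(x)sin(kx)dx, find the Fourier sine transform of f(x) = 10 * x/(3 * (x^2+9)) 5 * pi * exp(-3 * k)/3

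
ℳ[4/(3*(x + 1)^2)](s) -4*pi*(s - 1)/(3*sin(pi*s))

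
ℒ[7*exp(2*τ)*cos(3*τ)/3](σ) 7*(σ - 2)/(3*((σ - 2)^2+9))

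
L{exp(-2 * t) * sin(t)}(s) 1/((s+2)^2+1)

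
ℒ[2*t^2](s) 4/s^3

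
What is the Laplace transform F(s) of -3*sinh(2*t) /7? -6/(7*s^2 - 28) 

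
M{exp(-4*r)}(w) gamma(w)/4^w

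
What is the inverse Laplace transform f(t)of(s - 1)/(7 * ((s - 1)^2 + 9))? exp(t) * cos(3 * t)/7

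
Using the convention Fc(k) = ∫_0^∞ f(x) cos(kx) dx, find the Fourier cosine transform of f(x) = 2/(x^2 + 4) pi*exp(-2*k) /2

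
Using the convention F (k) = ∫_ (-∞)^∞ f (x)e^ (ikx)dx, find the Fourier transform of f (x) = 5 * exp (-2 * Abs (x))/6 10/ (3 * (k^2+4))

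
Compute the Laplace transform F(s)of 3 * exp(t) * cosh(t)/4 3 * (s - 1)/(4 * s * (s - 2))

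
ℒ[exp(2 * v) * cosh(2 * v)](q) (q - 2)/(q * (q - 4))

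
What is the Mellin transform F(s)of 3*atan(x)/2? -3*pi*sec(pi*s/2)/(4*s)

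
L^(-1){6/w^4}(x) x^3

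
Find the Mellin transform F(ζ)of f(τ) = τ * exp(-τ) gamma(ζ + 1)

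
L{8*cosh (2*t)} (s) 8*s/ (s^2-4)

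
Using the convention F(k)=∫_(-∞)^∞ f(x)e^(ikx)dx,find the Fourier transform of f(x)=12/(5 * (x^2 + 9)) 4 * pi * exp(-3 * Abs(k))/5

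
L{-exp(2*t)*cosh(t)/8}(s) (2 - s)/(8*((s - 2)^2-1))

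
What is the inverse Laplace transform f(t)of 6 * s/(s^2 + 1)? 6 * cos(t)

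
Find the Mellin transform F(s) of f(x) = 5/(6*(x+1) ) 5*pi*csc(pi*s) /6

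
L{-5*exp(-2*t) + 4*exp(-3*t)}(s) 4/(s + 3) - 5/(s + 2)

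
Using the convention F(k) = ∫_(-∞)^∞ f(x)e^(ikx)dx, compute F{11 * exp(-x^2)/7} 11 * sqrt(pi) * exp(-k^2/4)/7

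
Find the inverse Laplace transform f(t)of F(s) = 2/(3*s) 2/3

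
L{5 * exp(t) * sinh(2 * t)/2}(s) 5/((s - 1)^2-4)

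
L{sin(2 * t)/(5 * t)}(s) atan(2/s)/5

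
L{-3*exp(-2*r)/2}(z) -3/(2*z + 4)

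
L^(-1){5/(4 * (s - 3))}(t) 5 * exp(3 * t)/4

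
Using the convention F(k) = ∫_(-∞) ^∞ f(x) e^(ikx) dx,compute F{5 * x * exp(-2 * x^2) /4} 5 * sqrt(2) * I * sqrt(pi) * k * exp(-k^2/8) /32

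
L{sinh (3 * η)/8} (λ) 3/ (8 * (λ^2 - 9))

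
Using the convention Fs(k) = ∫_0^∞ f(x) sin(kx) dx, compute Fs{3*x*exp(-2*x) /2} 6*k/(k^2 + 4) ^2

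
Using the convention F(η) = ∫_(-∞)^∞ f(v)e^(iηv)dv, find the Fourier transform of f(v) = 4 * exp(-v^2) 4 * sqrt(pi) * exp(-η^2/4)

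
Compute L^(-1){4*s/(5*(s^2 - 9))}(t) 4*cosh(3*t)/5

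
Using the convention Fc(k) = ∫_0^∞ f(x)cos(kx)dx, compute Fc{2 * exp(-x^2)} sqrt(pi) * exp(-k^2/4)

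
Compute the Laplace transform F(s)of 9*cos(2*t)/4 9*s/(4*(s^2 + 4))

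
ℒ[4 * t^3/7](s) 24/(7 * s^4)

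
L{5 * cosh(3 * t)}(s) 5 * s/(s^2 - 9)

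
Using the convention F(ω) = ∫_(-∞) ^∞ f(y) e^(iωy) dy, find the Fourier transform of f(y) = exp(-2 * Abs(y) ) 4/(ω^2+4) 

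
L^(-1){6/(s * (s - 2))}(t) 6 * exp(t) * sinh(t)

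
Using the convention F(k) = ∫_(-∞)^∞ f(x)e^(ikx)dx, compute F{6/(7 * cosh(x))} 6 * pi/(7 * cosh(pi * k/2))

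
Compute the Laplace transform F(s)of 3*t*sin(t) 6*s/(s^2+1)^2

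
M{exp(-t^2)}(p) gamma(p/2)/2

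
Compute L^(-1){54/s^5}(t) 9*t^4/4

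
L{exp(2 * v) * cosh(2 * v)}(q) (q - 2)/(q * (q - 4))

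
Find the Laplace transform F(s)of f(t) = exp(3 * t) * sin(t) 1/((s - 3)^2 + 1)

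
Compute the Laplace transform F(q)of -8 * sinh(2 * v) -16/(q^2 - 4)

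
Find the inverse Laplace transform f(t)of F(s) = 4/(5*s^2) 4*t/5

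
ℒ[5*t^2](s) 10/s^3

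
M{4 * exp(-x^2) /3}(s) 2 * gamma(s/2) /3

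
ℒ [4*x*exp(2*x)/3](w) 4/(3*(w - 2)^2)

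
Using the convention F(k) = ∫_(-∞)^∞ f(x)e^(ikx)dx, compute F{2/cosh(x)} 2 * pi/cosh(pi * k/2)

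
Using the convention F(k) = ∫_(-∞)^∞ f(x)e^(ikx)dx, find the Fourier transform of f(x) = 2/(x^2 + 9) 2*pi*exp(-3*Abs(k))/3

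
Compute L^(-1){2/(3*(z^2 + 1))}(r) 2*sin(r)/3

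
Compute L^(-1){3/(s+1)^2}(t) 3 * t * exp(-t)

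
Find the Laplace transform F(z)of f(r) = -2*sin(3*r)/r -2*atan(3/z)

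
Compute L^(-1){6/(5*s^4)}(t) t^3/5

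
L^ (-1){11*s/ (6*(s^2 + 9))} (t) 11*cos (3*t)/6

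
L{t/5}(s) 1/(5 * s^2)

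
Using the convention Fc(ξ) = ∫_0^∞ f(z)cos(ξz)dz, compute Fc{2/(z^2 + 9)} pi*exp(-3*ξ)/3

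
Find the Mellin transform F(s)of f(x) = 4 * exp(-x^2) 2 * gamma(s/2)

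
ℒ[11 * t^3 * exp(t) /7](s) 66/(7 * (s - 1) ^4) 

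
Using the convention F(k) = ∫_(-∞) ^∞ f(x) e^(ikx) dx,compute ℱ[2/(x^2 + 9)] 2 * pi * exp(-3 * Abs(k) ) /3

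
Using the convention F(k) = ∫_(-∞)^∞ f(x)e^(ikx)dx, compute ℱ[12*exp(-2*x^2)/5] 6*sqrt(2)*sqrt(pi)*exp(-k^2/8)/5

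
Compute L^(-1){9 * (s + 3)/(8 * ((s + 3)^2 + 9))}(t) 9 * exp(-3 * t) * cos(3 * t)/8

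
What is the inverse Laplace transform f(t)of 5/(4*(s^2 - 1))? 5*sinh(t)/4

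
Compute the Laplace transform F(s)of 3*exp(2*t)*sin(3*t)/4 9/(4*((s - 2)^2 + 9))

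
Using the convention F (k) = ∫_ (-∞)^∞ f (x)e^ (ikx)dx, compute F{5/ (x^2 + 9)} 5 * pi * exp (-3 * Abs (k))/3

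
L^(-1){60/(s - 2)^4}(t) 10 * t^3 * exp(2 * t)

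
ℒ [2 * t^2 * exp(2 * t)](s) 4/(s - 2)^3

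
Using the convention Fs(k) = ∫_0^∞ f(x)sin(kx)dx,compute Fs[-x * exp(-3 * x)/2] -3 * k/(k^2 + 9)^2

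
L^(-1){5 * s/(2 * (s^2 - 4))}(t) 5 * cosh(2 * t)/2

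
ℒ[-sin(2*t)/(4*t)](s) -atan(2/s)/4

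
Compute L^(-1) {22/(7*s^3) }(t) 11*t^2/7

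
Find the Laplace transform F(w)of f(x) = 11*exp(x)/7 11/(7*(w - 1))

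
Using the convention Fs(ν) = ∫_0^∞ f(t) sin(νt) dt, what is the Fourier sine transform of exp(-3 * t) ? ν/(ν^2 + 9) 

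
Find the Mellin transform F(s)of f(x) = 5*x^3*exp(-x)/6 5*gamma(s+3)/6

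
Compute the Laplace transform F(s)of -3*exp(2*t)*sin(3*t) -9/((s - 2)^2 + 9)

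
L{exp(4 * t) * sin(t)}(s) 1/((s - 4)^2 + 1)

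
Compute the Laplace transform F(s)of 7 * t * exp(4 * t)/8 7/(8 * (s - 4)^2)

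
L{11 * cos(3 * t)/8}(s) 11 * s/(8 * (s^2 + 9))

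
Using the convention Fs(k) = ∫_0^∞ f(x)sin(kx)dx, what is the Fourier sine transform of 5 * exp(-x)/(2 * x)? 5 * atan(k)/2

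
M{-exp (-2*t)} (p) -gamma (p)/2^p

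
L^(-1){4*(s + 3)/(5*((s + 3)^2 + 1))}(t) 4*exp(-3*t)*cos(t)/5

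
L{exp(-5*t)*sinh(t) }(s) 1/((s + 5) ^2 - 1) 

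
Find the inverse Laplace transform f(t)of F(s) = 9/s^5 3 * t^4/8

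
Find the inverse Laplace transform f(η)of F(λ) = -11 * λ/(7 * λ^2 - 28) -11 * cosh(2 * η)/7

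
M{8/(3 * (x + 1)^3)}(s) 4 * pi * (s - 2) * (s - 1)/(3 * sin(pi * s))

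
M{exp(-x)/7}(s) gamma(s)/7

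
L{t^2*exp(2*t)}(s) 2/(s - 2)^3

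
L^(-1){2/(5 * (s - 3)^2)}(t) 2 * t * exp(3 * t)/5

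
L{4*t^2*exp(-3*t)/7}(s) 8/(7*(s + 3)^3)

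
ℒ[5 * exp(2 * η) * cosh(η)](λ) 5 * (λ - 2)/((λ - 2)^2 - 1)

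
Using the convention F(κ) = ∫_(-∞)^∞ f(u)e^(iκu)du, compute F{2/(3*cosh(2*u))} pi/(3*cosh(pi*κ/4))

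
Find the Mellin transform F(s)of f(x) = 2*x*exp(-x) 2*gamma(s+1)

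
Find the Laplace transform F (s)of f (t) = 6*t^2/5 12/ (5*s^3)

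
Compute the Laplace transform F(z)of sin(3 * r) 3/(z^2 + 9)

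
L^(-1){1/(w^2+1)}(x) sin(x)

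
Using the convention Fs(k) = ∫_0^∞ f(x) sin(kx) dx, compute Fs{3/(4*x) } 3*pi/8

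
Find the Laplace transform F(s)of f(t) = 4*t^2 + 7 7/s + 8/s^3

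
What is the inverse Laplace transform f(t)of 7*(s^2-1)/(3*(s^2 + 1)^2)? 7*t*cos(t)/3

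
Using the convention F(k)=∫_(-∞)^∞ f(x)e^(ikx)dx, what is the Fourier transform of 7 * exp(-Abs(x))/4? 7/(2 * (k^2 + 1))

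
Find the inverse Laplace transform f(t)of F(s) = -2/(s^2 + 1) -2*sin(t)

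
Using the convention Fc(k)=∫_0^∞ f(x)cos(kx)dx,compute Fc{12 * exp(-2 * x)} 24/(k^2 + 4)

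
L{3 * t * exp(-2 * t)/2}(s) 3/(2 * (s + 2)^2)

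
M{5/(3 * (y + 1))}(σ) 5 * pi * csc(pi * σ)/3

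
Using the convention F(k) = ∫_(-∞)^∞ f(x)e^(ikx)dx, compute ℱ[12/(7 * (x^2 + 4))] 6 * pi * exp(-2 * Abs(k))/7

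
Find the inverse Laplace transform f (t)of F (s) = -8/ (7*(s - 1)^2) -8*t*exp (t)/7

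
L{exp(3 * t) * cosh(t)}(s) (s - 3)/((s - 3)^2 - 1)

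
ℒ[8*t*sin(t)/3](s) 16*s/(3*(s^2 + 1)^2)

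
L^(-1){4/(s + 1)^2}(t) 4*t*exp(-t)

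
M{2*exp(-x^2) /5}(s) gamma(s/2) /5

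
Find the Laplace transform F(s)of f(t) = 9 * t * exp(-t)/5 9/(5 * (s + 1)^2)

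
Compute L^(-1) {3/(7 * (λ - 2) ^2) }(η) 3 * η * exp(2 * η) /7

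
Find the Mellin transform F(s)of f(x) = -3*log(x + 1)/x 3*pi*csc(pi*s)/(s - 1)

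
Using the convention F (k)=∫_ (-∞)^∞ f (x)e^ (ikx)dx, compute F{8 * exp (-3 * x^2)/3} 8 * sqrt (3) * sqrt (pi) * exp (-k^2/12)/9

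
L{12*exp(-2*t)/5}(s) 12/(5*(s+2))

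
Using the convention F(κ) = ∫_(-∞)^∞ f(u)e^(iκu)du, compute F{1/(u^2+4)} pi * exp(-2 * Abs(κ))/2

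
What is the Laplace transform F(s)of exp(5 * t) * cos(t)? (s - 5)/((s - 5)^2 + 1)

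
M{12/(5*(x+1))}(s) 12*pi*csc(pi*s)/5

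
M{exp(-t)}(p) gamma(p)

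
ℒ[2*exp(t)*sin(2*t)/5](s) 4/(5*((s - 1)^2 + 4))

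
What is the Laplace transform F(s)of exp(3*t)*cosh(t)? (s - 3)/((s - 3)^2-1)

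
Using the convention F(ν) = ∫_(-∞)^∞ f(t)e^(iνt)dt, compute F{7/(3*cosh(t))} 7*pi/(3*cosh(pi*ν/2))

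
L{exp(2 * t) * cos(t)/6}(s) (s - 2)/(6 * ((s - 2)^2 + 1))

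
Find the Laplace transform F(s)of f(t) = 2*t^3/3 4/s^4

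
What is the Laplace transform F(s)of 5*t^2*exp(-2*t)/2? 5/(s+2)^3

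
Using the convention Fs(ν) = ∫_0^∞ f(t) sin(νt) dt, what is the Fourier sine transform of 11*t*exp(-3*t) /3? 22*ν/(ν^2 + 9) ^2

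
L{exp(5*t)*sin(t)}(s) 1/((s - 5)^2 + 1)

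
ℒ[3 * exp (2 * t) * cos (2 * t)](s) 3 * (s - 2)/ ( (s - 2)^2+4)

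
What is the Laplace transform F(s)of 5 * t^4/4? 30/s^5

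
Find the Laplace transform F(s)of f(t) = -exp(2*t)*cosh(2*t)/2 (2 - s)/(2*s*(s - 4))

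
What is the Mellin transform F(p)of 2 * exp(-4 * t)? 2^(1-2 * p) * gamma(p)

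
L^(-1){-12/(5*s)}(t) -12/5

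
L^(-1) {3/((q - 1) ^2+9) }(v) exp(v) * sin(3 * v) 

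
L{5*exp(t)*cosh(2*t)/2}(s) 5*(s - 1)/(2*((s - 1)^2-4))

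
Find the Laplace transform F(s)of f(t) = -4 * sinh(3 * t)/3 -4/(s^2 - 9)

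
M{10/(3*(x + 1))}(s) 10*pi*csc(pi*s)/3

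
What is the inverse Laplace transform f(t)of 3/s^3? 3*t^2/2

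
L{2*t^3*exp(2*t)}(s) 12/(s - 2)^4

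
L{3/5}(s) 3/(5 * s)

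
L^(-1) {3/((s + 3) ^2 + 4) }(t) 3 * exp(-3 * t) * sin(2 * t) /2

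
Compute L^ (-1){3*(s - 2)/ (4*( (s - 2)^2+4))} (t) 3*exp (2*t)*cos (2*t)/4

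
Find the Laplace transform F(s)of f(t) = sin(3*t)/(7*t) atan(3/s)/7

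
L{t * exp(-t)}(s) (s+1)^(-2)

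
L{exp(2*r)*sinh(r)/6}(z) 1/(6*((z - 2)^2-1))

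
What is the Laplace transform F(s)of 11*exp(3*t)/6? 11/(6*(s - 3))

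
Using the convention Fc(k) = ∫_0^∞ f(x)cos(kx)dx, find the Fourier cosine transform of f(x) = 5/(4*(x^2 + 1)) 5*pi*exp(-k)/8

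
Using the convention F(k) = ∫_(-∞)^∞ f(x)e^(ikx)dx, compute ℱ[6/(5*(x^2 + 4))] 3*pi*exp(-2*Abs(k))/5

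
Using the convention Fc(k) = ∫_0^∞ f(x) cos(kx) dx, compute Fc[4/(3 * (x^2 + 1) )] 2 * pi * exp(-k) /3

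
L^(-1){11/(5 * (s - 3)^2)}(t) 11 * t * exp(3 * t)/5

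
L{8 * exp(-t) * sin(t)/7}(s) 8/(7 * ((s + 1)^2 + 1))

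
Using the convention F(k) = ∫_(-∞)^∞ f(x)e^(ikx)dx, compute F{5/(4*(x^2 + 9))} 5*pi*exp(-3*Abs(k))/12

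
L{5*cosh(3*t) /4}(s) 5*s/(4*(s^2 - 9) ) 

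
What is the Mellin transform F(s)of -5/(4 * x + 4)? -5 * pi * csc(pi * s)/4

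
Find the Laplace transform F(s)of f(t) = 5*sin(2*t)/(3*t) 5*atan(2/s)/3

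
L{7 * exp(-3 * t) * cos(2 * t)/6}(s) 7 * (s + 3)/(6 * ((s + 3)^2 + 4))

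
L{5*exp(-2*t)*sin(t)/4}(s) 5/(4*((s + 2)^2 + 1))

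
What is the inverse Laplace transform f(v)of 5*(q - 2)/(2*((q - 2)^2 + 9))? 5*exp(2*v)*cos(3*v)/2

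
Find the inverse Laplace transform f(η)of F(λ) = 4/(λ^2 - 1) 4 * sinh(η)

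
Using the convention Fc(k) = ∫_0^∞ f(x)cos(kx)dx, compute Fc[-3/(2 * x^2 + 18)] -pi * exp(-3 * k)/4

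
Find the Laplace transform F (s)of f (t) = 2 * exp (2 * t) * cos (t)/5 2 * (s - 2)/ (5 * ( (s - 2)^2 + 1))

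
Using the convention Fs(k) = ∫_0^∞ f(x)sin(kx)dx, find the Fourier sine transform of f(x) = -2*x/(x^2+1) -pi*exp(-k)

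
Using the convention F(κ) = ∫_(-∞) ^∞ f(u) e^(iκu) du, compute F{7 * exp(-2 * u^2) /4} 7 * sqrt(2) * sqrt(pi) * exp(-κ^2/8) /8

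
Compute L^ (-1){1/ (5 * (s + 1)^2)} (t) t * exp (-t)/5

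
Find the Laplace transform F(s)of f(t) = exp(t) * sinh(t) 1/(s * (s - 2))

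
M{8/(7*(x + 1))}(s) 8*pi*csc(pi*s)/7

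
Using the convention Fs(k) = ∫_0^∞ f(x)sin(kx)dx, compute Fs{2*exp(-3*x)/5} 2*k/(5*(k^2 + 9))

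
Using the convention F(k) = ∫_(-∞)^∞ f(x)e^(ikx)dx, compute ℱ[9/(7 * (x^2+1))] 9 * pi * exp(-Abs(k))/7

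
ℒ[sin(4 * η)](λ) 4/(λ^2 + 16)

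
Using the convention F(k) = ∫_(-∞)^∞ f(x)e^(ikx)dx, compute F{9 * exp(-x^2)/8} 9 * sqrt(pi) * exp(-k^2/4)/8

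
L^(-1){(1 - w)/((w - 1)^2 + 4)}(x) -exp(x)*cos(2*x)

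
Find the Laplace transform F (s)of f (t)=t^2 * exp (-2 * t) 2/ (s+2)^3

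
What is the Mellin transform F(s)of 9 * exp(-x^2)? 9 * gamma(s/2)/2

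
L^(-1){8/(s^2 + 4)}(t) 4 * sin(2 * t)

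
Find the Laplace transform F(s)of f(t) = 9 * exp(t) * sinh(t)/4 9/(4 * s * (s - 2))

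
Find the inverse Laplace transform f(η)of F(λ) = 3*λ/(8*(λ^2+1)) 3*cos(η)/8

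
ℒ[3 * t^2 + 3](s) 6/s^3 + 3/s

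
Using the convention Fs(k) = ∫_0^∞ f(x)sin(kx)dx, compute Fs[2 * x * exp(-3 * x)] 12 * k/(k^2+9)^2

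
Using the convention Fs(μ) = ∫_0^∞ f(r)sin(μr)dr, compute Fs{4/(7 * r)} 2 * pi/7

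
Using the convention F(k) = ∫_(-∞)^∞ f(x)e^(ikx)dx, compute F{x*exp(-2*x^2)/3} sqrt(2)*I*sqrt(pi)*k*exp(-k^2/8)/24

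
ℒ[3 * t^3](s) 18/s^4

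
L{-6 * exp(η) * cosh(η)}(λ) 6 * (1 - λ)/(λ * (λ - 2))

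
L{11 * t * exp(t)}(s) 11/(s - 1)^2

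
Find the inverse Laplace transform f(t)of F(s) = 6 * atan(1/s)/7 6 * sin(t)/(7 * t)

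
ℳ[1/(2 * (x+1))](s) pi * csc(pi * s)/2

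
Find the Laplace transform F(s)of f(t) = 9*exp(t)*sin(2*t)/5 18/(5*((s - 1)^2 + 4))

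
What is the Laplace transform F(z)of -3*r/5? -3/(5*z^2)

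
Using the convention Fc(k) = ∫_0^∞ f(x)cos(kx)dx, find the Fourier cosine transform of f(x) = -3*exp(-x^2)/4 -3*sqrt(pi)*exp(-k^2/4)/8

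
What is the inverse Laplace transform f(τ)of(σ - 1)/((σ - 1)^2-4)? exp(τ)*cosh(2*τ)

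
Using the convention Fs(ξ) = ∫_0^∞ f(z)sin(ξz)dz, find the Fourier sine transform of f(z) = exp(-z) ξ/(ξ^2 + 1)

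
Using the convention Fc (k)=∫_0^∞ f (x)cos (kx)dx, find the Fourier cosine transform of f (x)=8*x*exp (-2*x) 8*(4 - k^2)/ (k^2 + 4)^2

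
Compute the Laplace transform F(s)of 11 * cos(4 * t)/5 11 * s/(5 * (s^2 + 16))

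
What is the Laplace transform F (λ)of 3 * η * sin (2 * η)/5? 12 * λ/ (5 * (λ^2 + 4)^2)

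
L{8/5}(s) 8/(5*s)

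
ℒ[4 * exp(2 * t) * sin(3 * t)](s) 12/((s - 2) ^2+9) 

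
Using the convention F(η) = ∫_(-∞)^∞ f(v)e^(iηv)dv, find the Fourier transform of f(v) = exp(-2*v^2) sqrt(2)*sqrt(pi)*exp(-η^2/8)/2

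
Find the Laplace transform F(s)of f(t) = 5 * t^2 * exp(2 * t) 10/(s - 2)^3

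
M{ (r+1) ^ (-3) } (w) pi*(w - 2)*(w - 1) / (2*sin (pi*w) ) 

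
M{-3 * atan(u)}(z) 3 * pi * sec(pi * z/2)/(2 * z)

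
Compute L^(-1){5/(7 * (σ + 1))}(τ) 5 * exp(-τ)/7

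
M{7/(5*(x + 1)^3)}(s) 7*pi*(s - 2)*(s - 1)/(10*sin(pi*s))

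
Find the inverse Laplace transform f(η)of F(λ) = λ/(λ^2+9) cos(3 * η)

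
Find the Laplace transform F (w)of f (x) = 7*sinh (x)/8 7/ (8*(w^2 - 1))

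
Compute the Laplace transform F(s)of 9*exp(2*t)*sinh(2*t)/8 9/(4*s*(s - 4))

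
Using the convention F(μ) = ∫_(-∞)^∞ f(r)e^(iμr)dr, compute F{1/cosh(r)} pi/cosh(pi*μ/2)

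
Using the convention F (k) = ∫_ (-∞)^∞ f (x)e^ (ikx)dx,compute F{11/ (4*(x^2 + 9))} 11*pi*exp (-3*Abs (k))/12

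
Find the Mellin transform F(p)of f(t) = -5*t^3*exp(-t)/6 -5*gamma(p + 3)/6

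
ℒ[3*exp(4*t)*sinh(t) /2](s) 3/(2*((s - 4) ^2 - 1) ) 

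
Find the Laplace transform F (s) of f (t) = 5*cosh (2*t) 5*s/ (s^2 - 4) 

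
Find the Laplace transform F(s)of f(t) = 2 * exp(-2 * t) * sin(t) 2/((s+2)^2+1)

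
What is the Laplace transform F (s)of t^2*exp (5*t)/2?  (s - 5)^ (-3)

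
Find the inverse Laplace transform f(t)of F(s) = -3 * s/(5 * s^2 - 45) -3 * cosh(3 * t)/5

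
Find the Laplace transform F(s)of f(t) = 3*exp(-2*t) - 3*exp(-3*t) 3/(s+2) - 3/(s+3)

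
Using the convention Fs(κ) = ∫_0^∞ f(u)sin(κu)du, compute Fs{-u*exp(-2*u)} -4*κ/(κ^2 + 4)^2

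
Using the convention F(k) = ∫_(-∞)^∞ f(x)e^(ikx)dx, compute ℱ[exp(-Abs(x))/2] 1/(k^2 + 1)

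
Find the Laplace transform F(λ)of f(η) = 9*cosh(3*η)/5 9*λ/(5*(λ^2 - 9))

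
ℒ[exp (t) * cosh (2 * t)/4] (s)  (s - 1)/ (4 * ( (s - 1)^2 - 4))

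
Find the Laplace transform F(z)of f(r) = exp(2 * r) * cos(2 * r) (z - 2)/((z - 2)^2 + 4)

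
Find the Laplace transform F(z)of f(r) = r z^(-2)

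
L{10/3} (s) 10/ (3 * s)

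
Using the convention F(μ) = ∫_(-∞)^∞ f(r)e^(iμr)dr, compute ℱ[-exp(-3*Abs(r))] -6/(μ^2+9)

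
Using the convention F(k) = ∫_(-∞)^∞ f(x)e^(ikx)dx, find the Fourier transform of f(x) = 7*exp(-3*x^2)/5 7*sqrt(3)*sqrt(pi)*exp(-k^2/12)/15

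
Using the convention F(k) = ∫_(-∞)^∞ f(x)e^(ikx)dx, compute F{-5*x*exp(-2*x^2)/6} -5*sqrt(2)*I*sqrt(pi)*k*exp(-k^2/8)/48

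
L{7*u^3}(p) 42/p^4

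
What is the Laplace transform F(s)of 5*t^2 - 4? 10/s^3 - 4/s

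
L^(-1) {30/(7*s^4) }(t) 5*t^3/7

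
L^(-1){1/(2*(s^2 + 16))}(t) sin(4*t)/8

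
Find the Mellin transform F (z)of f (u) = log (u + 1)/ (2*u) -pi*csc (pi*z)/ (2*z - 2)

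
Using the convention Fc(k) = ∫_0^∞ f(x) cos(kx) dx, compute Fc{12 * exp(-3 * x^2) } 2 * sqrt(3) * sqrt(pi) * exp(-k^2/12) 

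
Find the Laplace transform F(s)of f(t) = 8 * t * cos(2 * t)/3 8 * (s^2 - 4)/(3 * (s^2 + 4)^2)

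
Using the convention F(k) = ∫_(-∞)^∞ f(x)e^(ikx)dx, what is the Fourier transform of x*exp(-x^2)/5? I*sqrt(pi)*k*exp(-k^2/4)/10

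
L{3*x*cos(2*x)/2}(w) 3*(w^2 - 4)/(2*(w^2 + 4)^2)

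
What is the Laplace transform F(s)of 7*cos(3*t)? 7*s/(s^2 + 9)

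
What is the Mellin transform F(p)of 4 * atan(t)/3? -2 * pi * sec(pi * p/2)/(3 * p)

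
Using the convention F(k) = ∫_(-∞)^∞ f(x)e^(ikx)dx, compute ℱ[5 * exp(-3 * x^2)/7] 5 * sqrt(3) * sqrt(pi) * exp(-k^2/12)/21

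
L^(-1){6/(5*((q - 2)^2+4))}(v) 3*exp(2*v)*sin(2*v)/5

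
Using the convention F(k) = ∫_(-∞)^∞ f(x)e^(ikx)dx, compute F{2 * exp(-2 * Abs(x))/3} 8/(3 * (k^2+4))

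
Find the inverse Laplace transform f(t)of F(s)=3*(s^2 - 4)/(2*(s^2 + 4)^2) 3*t*cos(2*t)/2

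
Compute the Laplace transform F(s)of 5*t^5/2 300/s^6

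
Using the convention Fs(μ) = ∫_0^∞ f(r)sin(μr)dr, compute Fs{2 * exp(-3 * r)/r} 2 * atan(μ/3)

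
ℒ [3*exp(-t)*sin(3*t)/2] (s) 9/(2*((s + 1)^2 + 9))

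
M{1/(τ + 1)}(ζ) pi*csc(pi*ζ)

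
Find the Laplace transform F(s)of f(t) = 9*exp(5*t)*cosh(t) 9*(s - 5)/((s - 5)^2 - 1)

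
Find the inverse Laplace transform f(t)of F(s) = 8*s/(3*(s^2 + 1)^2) 4*t*sin(t)/3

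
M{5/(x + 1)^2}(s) -5*pi*(s - 1)/sin(pi*s)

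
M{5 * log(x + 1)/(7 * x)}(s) -5 * pi * csc(pi * s)/(7 * s - 7)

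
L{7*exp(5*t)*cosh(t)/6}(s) 7*(s - 5)/(6*((s - 5)^2 - 1))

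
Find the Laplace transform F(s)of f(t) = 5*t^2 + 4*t 4/s^2 + 10/s^3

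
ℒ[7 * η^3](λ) 42/λ^4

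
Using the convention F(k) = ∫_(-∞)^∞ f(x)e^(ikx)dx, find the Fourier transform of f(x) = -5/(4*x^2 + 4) -5*pi*exp(-Abs(k))/4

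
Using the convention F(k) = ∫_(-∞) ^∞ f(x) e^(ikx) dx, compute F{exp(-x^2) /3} sqrt(pi) * exp(-k^2/4) /3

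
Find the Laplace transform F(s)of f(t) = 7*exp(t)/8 7/(8*(s - 1))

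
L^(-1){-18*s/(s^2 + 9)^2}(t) -3*t*sin(3*t)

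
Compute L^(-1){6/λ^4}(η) η^3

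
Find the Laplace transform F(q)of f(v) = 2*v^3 12/q^4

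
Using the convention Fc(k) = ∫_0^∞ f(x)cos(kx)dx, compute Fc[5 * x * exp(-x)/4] 5 * (1 - k^2)/(4 * (k^2+1)^2)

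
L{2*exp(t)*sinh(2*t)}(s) 4/((s - 1)^2 - 4)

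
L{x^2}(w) 2/w^3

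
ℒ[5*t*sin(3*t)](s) 30*s/(s^2 + 9)^2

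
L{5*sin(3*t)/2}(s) 15/(2*(s^2+9))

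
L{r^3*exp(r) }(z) 6/(z - 1) ^4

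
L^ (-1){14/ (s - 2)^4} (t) 7 * t^3 * exp (2 * t)/3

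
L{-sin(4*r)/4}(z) -1/(z^2 + 16)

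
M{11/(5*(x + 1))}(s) 11*pi*csc(pi*s)/5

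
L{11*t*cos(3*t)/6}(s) 11*(s^2 - 9)/(6*(s^2 + 9)^2)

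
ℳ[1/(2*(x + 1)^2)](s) (-pi*s + pi)/(2*sin(pi*s))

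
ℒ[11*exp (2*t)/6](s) 11/ (6*(s - 2))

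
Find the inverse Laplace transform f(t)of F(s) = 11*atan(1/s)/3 11*sin(t)/(3*t)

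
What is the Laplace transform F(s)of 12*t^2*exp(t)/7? 24/(7*(s - 1)^3)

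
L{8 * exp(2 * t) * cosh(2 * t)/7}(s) 8 * (s - 2)/(7 * s * (s - 4))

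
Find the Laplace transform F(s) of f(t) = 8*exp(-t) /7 8/(7*(s + 1) ) 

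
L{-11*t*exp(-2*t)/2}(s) -11/(2*(s + 2)^2)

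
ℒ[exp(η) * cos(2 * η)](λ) (λ - 1)/((λ - 1)^2 + 4)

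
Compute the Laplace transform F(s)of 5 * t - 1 5/s^2-1/s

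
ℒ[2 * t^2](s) 4/s^3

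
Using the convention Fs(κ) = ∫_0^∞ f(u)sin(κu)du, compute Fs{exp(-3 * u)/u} atan(κ/3)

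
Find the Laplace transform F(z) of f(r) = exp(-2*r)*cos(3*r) (z + 2) /((z + 2) ^2 + 9) 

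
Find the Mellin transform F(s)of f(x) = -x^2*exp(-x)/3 -gamma(s+2)/3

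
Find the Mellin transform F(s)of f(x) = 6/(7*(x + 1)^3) 3*pi*(s - 2)*(s - 1)/(7*sin(pi*s))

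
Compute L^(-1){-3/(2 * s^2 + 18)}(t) -sin(3 * t)/2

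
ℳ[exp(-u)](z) gamma(z)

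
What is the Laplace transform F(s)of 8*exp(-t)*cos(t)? 8*(s+1)/((s+1)^2+1)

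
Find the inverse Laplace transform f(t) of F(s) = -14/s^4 -7 * t^3/3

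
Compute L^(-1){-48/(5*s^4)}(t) -8*t^3/5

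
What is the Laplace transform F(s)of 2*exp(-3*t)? 2/(s + 3)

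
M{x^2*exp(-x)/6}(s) gamma(s+2)/6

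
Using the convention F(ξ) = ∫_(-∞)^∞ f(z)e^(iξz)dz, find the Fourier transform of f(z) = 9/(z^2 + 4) 9 * pi * exp(-2 * Abs(ξ))/2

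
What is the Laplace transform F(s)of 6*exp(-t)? 6/(s + 1)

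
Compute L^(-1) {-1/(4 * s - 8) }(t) -exp(2 * t) /4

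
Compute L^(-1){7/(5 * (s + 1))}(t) 7 * exp(-t)/5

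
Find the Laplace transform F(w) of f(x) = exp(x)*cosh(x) (w - 1) /(w*(w - 2) ) 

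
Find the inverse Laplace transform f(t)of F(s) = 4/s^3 2*t^2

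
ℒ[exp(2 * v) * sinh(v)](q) 1/((q - 2)^2 - 1)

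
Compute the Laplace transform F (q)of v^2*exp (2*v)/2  (q - 2)^ (-3)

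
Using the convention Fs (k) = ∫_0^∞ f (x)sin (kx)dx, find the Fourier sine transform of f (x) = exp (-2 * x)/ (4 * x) atan (k/2)/4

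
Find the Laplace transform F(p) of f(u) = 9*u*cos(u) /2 9*(p^2 - 1) /(2*(p^2 + 1) ^2) 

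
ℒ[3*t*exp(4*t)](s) 3/(s - 4)^2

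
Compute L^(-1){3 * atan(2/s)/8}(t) 3 * sin(2 * t)/(8 * t)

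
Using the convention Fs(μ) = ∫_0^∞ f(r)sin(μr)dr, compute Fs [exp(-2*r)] μ/(μ^2 + 4)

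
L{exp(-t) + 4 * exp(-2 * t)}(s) 1/(s + 1) + 4/(s + 2)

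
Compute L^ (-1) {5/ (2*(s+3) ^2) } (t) 5*t*exp (-3*t) /2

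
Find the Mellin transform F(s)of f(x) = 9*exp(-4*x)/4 9*gamma(s)/(4*2^(2*s))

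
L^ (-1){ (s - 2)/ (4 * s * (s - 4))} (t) exp (2 * t) * cosh (2 * t)/4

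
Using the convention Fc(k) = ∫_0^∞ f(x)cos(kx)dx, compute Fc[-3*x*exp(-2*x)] 3*(k^2 - 4)/(k^2 + 4)^2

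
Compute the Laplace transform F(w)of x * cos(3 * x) (w^2 - 9)/(w^2+9)^2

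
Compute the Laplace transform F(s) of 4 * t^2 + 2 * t 2/s^2 + 8/s^3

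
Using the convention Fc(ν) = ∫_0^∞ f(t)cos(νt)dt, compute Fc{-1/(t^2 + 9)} -pi*exp(-3*ν)/6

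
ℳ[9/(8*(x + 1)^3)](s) 9*pi*(s - 2)*(s - 1)/(16*sin(pi*s))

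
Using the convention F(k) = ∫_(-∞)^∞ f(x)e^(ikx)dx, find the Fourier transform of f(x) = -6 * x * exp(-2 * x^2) -3 * sqrt(2) * I * sqrt(pi) * k * exp(-k^2/8)/4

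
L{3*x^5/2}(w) 180/w^6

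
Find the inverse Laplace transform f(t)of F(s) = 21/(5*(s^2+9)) 7*sin(3*t)/5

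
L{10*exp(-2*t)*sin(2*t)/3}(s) 20/(3*((s + 2)^2 + 4))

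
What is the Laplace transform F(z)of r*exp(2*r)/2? 1/(2*(z - 2)^2)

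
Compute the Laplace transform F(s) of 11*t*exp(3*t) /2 11/(2*(s - 3) ^2) 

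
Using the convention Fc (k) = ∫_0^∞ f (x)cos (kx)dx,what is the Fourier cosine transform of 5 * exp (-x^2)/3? 5 * sqrt (pi) * exp (-k^2/4)/6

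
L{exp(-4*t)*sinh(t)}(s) 1/((s+4)^2 - 1)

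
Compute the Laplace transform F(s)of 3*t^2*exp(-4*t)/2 3/(s + 4)^3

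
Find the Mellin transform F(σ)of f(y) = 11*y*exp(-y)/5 11*gamma(σ + 1)/5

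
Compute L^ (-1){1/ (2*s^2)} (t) t/2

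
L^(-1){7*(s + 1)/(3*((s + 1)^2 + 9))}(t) 7*exp(-t)*cos(3*t)/3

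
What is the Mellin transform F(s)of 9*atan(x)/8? -9*pi*sec(pi*s/2)/(16*s)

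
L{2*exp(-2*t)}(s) 2/(s + 2)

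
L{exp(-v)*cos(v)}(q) (q + 1)/((q + 1)^2 + 1)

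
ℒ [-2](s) -2/s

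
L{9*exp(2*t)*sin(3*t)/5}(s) 27/(5*((s - 2)^2 + 9))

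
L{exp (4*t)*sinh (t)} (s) 1/ ( (s - 4)^2 - 1)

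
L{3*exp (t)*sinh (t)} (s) 3/ (s*(s - 2))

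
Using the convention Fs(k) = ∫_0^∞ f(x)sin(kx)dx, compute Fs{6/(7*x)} 3*pi/7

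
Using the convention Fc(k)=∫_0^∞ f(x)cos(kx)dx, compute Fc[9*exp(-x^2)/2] 9*sqrt(pi)*exp(-k^2/4)/4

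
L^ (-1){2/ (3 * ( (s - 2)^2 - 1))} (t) 2 * exp (2 * t) * sinh (t)/3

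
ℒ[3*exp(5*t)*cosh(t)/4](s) 3*(s - 5)/(4*((s - 5)^2 - 1))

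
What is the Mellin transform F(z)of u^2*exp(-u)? gamma(z+2)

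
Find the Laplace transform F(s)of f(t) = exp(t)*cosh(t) (s - 1)/(s*(s - 2))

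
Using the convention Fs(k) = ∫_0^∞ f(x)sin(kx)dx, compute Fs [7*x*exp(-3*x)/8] 21*k/(4*(k^2 + 9)^2)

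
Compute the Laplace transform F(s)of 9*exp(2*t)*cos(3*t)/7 9*(s - 2)/(7*((s - 2)^2 + 9))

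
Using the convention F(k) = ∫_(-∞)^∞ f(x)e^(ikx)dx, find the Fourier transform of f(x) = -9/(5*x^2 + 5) -9*pi*exp(-Abs(k))/5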